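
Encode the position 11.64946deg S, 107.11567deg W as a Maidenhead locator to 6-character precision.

DH68ki

Add 180° to longitude and 90° to latitude: 72.8843, 78.3505.
Field (20°×10°, letters A–R): 72.8843/20 → 3 → D, 78.3505/10 → 7 → H; chars DH.
Square (2°×1°, digits 0–9): 12.8843/2 → 6, 8.3505/1 → 8; chars 68.
Subsquare (5′×2.5′, letters a–x): 0.8843/0.0833333 → 10 → k, 0.3505/0.0416667 → 8 → i; chars ki.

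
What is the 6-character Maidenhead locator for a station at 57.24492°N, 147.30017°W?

Offset from 180°W / 90°S: lon 32.6998°, lat 147.2449°.
Field: 32.6998/20 → 1 → B, 147.2449/10 → 14 → O; chars BO.
Square: 12.6998/2 → 6, 7.2449/1 → 7; chars 67.
Subsquare: 0.6998/0.0833333 → 8 → i, 0.2449/0.0416667 → 5 → f; chars if.

BO67if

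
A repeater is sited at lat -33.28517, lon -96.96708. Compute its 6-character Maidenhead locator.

Add 180° to longitude and 90° to latitude: 83.0329, 56.7148.
Field (20°×10°, letters A–R): lon ⌊83.0329/20⌋ = 4 → E; lat ⌊56.7148/10⌋ = 5 → F.
Square (2°×1°, digits 0–9): lon ⌊3.0329/2⌋ = 1; lat ⌊6.7148/1⌋ = 6.
Subsquare (5′×2.5′, letters a–x): lon ⌊1.0329/0.0833333⌋ = 12 → m; lat ⌊0.7148/0.0416667⌋ = 17 → r.

EF16mr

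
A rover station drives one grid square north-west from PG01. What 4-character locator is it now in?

OG92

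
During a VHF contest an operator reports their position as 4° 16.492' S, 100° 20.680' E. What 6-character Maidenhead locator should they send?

Shift to the Maidenhead origin (180°W, 90°S): lon 280.3447, lat 85.7251.
Field: 280.3447/20 → 14 → O, 85.7251/10 → 8 → I; chars OI.
Square: 0.3447/2 → 0, 5.7251/1 → 5; chars 05.
Subsquare: 0.3447/0.0833333 → 4 → e, 0.7251/0.0416667 → 17 → r; chars er.

OI05er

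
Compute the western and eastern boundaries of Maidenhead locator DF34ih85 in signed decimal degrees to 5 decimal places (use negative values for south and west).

Field D=3, F=5: +3·20° lon, +5·10° lat → SW at lon -120°, lat -40°.
Square 3, 4: +3·2° lon, +4·1° lat → SW at lon -114°, lat -36°.
Subsquare i=8, h=7: +8·0.0833333° lon, +7·0.0416667° lat → SW at lon -113.333°, lat -35.7083°.
Extended square 8, 5: +8·0.00833333° lon, +5·0.00416667° lat → SW at lon -113.267°, lat -35.6875°.
Cell spans 0.00833333° lon × 0.00416667° lat.
west -113.26667, east -113.25833.

-113.26667, -113.25833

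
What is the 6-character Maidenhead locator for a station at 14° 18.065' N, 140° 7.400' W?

BK94wh

Offset from 180°W / 90°S: lon 39.8767°, lat 104.3011°.
Field: lon ⌊39.8767/20⌋ = 1 → B; lat ⌊104.3011/10⌋ = 10 → K.
Square: lon ⌊19.8767/2⌋ = 9; lat ⌊4.3011/1⌋ = 4.
Subsquare: lon ⌊1.8767/0.0833333⌋ = 22 → w; lat ⌊0.3011/0.0416667⌋ = 7 → h.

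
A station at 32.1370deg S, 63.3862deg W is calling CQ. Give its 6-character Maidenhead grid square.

FF87hu

Shift to the Maidenhead origin (180°W, 90°S): lon 116.6138, lat 57.8630.
Field: 116.6138/20 → 5 → F, 57.8630/10 → 5 → F; chars FF.
Square: 16.6138/2 → 8, 7.8630/1 → 7; chars 87.
Subsquare: 0.6138/0.0833333 → 7 → h, 0.8630/0.0416667 → 20 → u; chars hu.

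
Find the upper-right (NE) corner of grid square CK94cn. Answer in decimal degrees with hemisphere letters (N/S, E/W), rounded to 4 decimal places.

14.5833° N, 121.7500° W

Field C=2, K=10: +2·20° lon, +10·10° lat → SW at lon -140°, lat 10°.
Square 9, 4: +9·2° lon, +4·1° lat → SW at lon -122°, lat 14°.
Subsquare c=2, n=13: +2·0.0833333° lon, +13·0.0416667° lat → SW at lon -121.833°, lat 14.5417°.
Cell spans 0.0833333° lon × 0.0416667° lat. NE corner is SW corner plus one full cell.
latitude 14.5833° N, longitude 121.7500° W.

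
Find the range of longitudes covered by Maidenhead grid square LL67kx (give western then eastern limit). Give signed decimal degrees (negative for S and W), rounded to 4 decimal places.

52.8333, 52.9167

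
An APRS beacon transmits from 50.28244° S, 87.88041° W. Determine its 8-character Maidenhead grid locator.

ED69br42

Offset from 180°W / 90°S: lon 92.11959°, lat 39.71756°.
Field: 92.11959/20 → 4 → E, 39.71756/10 → 3 → D; chars ED.
Square: 12.11959/2 → 6, 9.71756/1 → 9; chars 69.
Subsquare: 0.11959/0.0833333 → 1 → b, 0.71756/0.0416667 → 17 → r; chars br.
Extended square: 0.03626/0.00833333 → 4, 0.00923/0.00416667 → 2; chars 42.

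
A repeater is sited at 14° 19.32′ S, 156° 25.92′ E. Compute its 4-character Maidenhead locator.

QH85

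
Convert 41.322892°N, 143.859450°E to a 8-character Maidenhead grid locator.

QN11wh37

Shift to the Maidenhead origin (180°W, 90°S): lon 323.85945, lat 131.32289.
Field: lon ⌊323.85945/20⌋ = 16 → Q; lat ⌊131.32289/10⌋ = 13 → N.
Square: lon ⌊3.85945/2⌋ = 1; lat ⌊1.32289/1⌋ = 1.
Subsquare: lon ⌊1.85945/0.0833333⌋ = 22 → w; lat ⌊0.32289/0.0416667⌋ = 7 → h.
Extended square: lon ⌊0.02612/0.00833333⌋ = 3; lat ⌊0.03123/0.00416667⌋ = 7.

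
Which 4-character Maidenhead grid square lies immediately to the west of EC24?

EC14

Longitude square 2; −1 → 1.
The latitude characters are unchanged.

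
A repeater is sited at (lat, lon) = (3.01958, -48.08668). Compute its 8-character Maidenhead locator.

GJ53wa94

Shift to the Maidenhead origin (180°W, 90°S): lon 131.91332, lat 93.01958.
Field (20°×10°, letters A–R): 131.91332/20 → 6 → G, 93.01958/10 → 9 → J; chars GJ.
Square (2°×1°, digits 0–9): 11.91332/2 → 5, 3.01958/1 → 3; chars 53.
Subsquare (5′×2.5′, letters a–x): 1.91332/0.0833333 → 22 → w, 0.01958/0.0416667 → 0 → a; chars wa.
Extended square (30″×15″, digits 0–9): 0.07999/0.00833333 → 9, 0.01958/0.00416667 → 4; chars 94.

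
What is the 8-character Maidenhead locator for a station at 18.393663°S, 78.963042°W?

FH01mo45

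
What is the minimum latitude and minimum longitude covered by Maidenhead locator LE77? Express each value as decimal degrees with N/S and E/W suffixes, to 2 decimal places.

Field L=11, E=4: +11·20° lon, +4·10° lat → SW at lon 40°, lat -50°.
Square 7, 7: +7·2° lon, +7·1° lat → SW at lon 54°, lat -43°.
latitude 43.00° S, longitude 54.00° E.

43.00° S, 54.00° E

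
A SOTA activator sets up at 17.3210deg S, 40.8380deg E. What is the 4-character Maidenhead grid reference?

Add 180° to longitude and 90° to latitude: 220.84, 72.68.
Field: lon ⌊220.84/20⌋ = 11 → L; lat ⌊72.68/10⌋ = 7 → H.
Square: lon ⌊0.84/2⌋ = 0; lat ⌊2.68/1⌋ = 2.

LH02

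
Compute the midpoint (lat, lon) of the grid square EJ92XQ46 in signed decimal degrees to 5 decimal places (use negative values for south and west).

2.69375, -80.04583

Field E=4, J=9: +4·20° lon, +9·10° lat → SW at lon -100°, lat 0°.
Square 9, 2: +9·2° lon, +2·1° lat → SW at lon -82°, lat 2°.
Subsquare x=23, q=16: +23·0.0833333° lon, +16·0.0416667° lat → SW at lon -80.0833°, lat 2.66667°.
Extended square 4, 6: +4·0.00833333° lon, +6·0.00416667° lat → SW at lon -80.05°, lat 2.69167°.
Cell spans 0.00833333° lon × 0.00416667° lat. Centre is SW corner plus half of each.
latitude 2.69375, longitude -80.04583.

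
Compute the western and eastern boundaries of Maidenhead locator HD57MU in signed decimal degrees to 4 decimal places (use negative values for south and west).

-29.0000, -28.9167

Field H=7, D=3: +7·20° lon, +3·10° lat → SW at lon -40°, lat -60°.
Square 5, 7: +5·2° lon, +7·1° lat → SW at lon -30°, lat -53°.
Subsquare m=12, u=20: +12·0.0833333° lon, +20·0.0416667° lat → SW at lon -29°, lat -52.1667°.
Cell spans 0.0833333° lon × 0.0416667° lat.
west -29.0000, east -28.9167.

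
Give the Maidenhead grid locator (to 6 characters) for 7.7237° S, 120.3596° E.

PI02eg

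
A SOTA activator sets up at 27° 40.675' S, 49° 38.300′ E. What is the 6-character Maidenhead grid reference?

Offset from 180°W / 90°S: lon 229.6383°, lat 62.3221°.
Field: 229.6383/20 → 11 → L, 62.3221/10 → 6 → G; chars LG.
Square: 9.6383/2 → 4, 2.3221/1 → 2; chars 42.
Subsquare: 1.6383/0.0833333 → 19 → t, 0.3221/0.0416667 → 7 → h; chars th.

LG42th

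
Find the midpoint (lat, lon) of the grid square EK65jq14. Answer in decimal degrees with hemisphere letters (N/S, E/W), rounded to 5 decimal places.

Field E=4, K=10: +4·20° lon, +10·10° lat → SW at lon -100°, lat 10°.
Square 6, 5: +6·2° lon, +5·1° lat → SW at lon -88°, lat 15°.
Subsquare j=9, q=16: +9·0.0833333° lon, +16·0.0416667° lat → SW at lon -87.25°, lat 15.6667°.
Extended square 1, 4: +1·0.00833333° lon, +4·0.00416667° lat → SW at lon -87.2417°, lat 15.6833°.
Cell spans 0.00833333° lon × 0.00416667° lat. Centre is SW corner plus half of each.
latitude 15.68542° N, longitude 87.23750° W.

15.68542° N, 87.23750° W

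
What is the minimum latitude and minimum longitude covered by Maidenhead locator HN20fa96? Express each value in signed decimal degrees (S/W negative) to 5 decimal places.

Field H=7, N=13: +7·20° lon, +13·10° lat → SW at lon -40°, lat 40°.
Square 2, 0: +2·2° lon, +0·1° lat → SW at lon -36°, lat 40°.
Subsquare f=5, a=0: +5·0.0833333° lon, +0·0.0416667° lat → SW at lon -35.5833°, lat 40°.
Extended square 9, 6: +9·0.00833333° lon, +6·0.00416667° lat → SW at lon -35.5083°, lat 40.025°.
latitude 40.02500, longitude -35.50833.

40.02500, -35.50833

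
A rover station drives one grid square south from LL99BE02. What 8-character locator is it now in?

Latitude extended square 2; −1 → 1.
The longitude characters are unchanged.

LL99be01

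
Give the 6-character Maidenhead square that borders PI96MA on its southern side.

Latitude subsquare a = 0; −1 → -1, wraps to 23 = x, carry into square.
Latitude square 6; −1 → 5.
The longitude characters are unchanged.

PI95mx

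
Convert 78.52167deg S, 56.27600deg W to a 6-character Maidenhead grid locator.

Offset from 180°W / 90°S: lon 123.7240°, lat 11.4783°.
Field: 123.7240/20 → 6 → G, 11.4783/10 → 1 → B; chars GB.
Square: 3.7240/2 → 1, 1.4783/1 → 1; chars 11.
Subsquare: 1.7240/0.0833333 → 20 → u, 0.4783/0.0416667 → 11 → l; chars ul.

GB11ul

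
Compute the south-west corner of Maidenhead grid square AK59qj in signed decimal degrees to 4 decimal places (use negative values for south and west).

Field A=0, K=10: +0·20° lon, +10·10° lat → SW at lon -180°, lat 10°.
Square 5, 9: +5·2° lon, +9·1° lat → SW at lon -170°, lat 19°.
Subsquare q=16, j=9: +16·0.0833333° lon, +9·0.0416667° lat → SW at lon -168.667°, lat 19.375°.
latitude 19.3750, longitude -168.6667.

19.3750, -168.6667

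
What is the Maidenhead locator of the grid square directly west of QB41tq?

QB41sq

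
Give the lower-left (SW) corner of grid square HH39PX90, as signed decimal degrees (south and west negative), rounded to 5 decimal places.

Field H=7, H=7: +7·20° lon, +7·10° lat → SW at lon -40°, lat -20°.
Square 3, 9: +3·2° lon, +9·1° lat → SW at lon -34°, lat -11°.
Subsquare p=15, x=23: +15·0.0833333° lon, +23·0.0416667° lat → SW at lon -32.75°, lat -10.0417°.
Extended square 9, 0: +9·0.00833333° lon, +0·0.00416667° lat → SW at lon -32.675°, lat -10.0417°.
latitude -10.04167, longitude -32.67500.

-10.04167, -32.67500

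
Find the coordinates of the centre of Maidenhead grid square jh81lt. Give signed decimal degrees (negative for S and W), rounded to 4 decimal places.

Field J=9, H=7: +9·20° lon, +7·10° lat → SW at lon 0°, lat -20°.
Square 8, 1: +8·2° lon, +1·1° lat → SW at lon 16°, lat -19°.
Subsquare l=11, t=19: +11·0.0833333° lon, +19·0.0416667° lat → SW at lon 16.9167°, lat -18.2083°.
Cell spans 0.0833333° lon × 0.0416667° lat. Centre is SW corner plus half of each.
latitude -18.1875, longitude 16.9583.

-18.1875, 16.9583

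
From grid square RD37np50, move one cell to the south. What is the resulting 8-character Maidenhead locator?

Latitude extended square 0; −1 → -1, wraps to 9, carry into subsquare.
Latitude subsquare p = 15; −1 → 14 = o.
The longitude characters are unchanged.

RD37no59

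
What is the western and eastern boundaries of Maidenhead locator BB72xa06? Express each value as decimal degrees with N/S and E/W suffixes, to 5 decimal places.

144.08333° W, 144.07500° W

Field B=1, B=1: +1·20° lon, +1·10° lat → SW at lon -160°, lat -80°.
Square 7, 2: +7·2° lon, +2·1° lat → SW at lon -146°, lat -78°.
Subsquare x=23, a=0: +23·0.0833333° lon, +0·0.0416667° lat → SW at lon -144.083°, lat -78°.
Extended square 0, 6: +0·0.00833333° lon, +6·0.00416667° lat → SW at lon -144.083°, lat -77.975°.
Cell spans 0.00833333° lon × 0.00416667° lat.
west 144.08333° W, east 144.07500° W.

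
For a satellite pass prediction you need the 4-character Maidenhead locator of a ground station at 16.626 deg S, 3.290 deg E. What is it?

JH13

Offset from 180°W / 90°S: lon 183.29°, lat 73.37°.
Field: 183.29/20 → 9 → J, 73.37/10 → 7 → H; chars JH.
Square: 3.29/2 → 1, 3.37/1 → 3; chars 13.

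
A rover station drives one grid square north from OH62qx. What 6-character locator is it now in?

OH63qa

Latitude subsquare x = 23; +1 → 24, wraps to 0 = a, carry into square.
Latitude square 2; +1 → 3.
The longitude characters are unchanged.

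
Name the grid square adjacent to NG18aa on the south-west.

NG07xx

Longitude subsquare a = 0; −1 → -1, wraps to 23 = x, carry into square.
Longitude square 1; −1 → 0.
Latitude subsquare a = 0; −1 → -1, wraps to 23 = x, carry into square.
Latitude square 8; −1 → 7.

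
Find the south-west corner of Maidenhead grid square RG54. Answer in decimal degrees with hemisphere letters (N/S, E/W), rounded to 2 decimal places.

Field R=17, G=6: +17·20° lon, +6·10° lat → SW at lon 160°, lat -30°.
Square 5, 4: +5·2° lon, +4·1° lat → SW at lon 170°, lat -26°.
latitude 26.00° S, longitude 170.00° E.

26.00° S, 170.00° E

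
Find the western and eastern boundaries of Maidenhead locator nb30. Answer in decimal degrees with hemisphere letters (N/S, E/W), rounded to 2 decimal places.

86.00° E, 88.00° E

Field N=13, B=1: +13·20° lon, +1·10° lat → SW at lon 80°, lat -80°.
Square 3, 0: +3·2° lon, +0·1° lat → SW at lon 86°, lat -80°.
Cell spans 2° lon × 1° lat.
west 86.00° E, east 88.00° E.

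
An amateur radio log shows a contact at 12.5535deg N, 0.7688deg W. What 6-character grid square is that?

IK92on

Offset from 180°W / 90°S: lon 179.2312°, lat 102.5535°.
Field: lon ⌊179.2312/20⌋ = 8 → I; lat ⌊102.5535/10⌋ = 10 → K.
Square: lon ⌊19.2312/2⌋ = 9; lat ⌊2.5535/1⌋ = 2.
Subsquare: lon ⌊1.2312/0.0833333⌋ = 14 → o; lat ⌊0.5535/0.0416667⌋ = 13 → n.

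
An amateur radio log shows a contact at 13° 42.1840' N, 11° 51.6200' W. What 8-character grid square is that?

IK43bq68

Shift to the Maidenhead origin (180°W, 90°S): lon 168.13967, lat 103.70307.
Field: lon ⌊168.13967/20⌋ = 8 → I; lat ⌊103.70307/10⌋ = 10 → K.
Square: lon ⌊8.13967/2⌋ = 4; lat ⌊3.70307/1⌋ = 3.
Subsquare: lon ⌊0.13967/0.0833333⌋ = 1 → b; lat ⌊0.70307/0.0416667⌋ = 16 → q.
Extended square: lon ⌊0.05633/0.00833333⌋ = 6; lat ⌊0.03640/0.00416667⌋ = 8.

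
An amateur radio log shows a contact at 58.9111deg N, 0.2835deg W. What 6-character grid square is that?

IO98uv

Add 180° to longitude and 90° to latitude: 179.7165, 148.9111.
Field (20°×10°, letters A–R): 179.7165/20 → 8 → I, 148.9111/10 → 14 → O; chars IO.
Square (2°×1°, digits 0–9): 19.7165/2 → 9, 8.9111/1 → 8; chars 98.
Subsquare (5′×2.5′, letters a–x): 1.7165/0.0833333 → 20 → u, 0.9111/0.0416667 → 21 → v; chars uv.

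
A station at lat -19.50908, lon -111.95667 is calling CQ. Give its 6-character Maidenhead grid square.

Shift to the Maidenhead origin (180°W, 90°S): lon 68.0433, lat 70.4909.
Field: lon ⌊68.0433/20⌋ = 3 → D; lat ⌊70.4909/10⌋ = 7 → H.
Square: lon ⌊8.0433/2⌋ = 4; lat ⌊0.4909/1⌋ = 0.
Subsquare: lon ⌊0.0433/0.0833333⌋ = 0 → a; lat ⌊0.4909/0.0416667⌋ = 11 → l.

DH40al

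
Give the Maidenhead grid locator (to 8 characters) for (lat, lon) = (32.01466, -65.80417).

Offset from 180°W / 90°S: lon 114.19583°, lat 122.01466°.
Field (20°×10°, letters A–R): 114.19583/20 → 5 → F, 122.01466/10 → 12 → M; chars FM.
Square (2°×1°, digits 0–9): 14.19583/2 → 7, 2.01466/1 → 2; chars 72.
Subsquare (5′×2.5′, letters a–x): 0.19583/0.0833333 → 2 → c, 0.01466/0.0416667 → 0 → a; chars ca.
Extended square (30″×15″, digits 0–9): 0.02916/0.00833333 → 3, 0.01466/0.00416667 → 3; chars 33.

FM72ca33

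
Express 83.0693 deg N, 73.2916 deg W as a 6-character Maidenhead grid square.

Add 180° to longitude and 90° to latitude: 106.7084, 173.0693.
Field: 106.7084/20 → 5 → F, 173.0693/10 → 17 → R; chars FR.
Square: 6.7084/2 → 3, 3.0693/1 → 3; chars 33.
Subsquare: 0.7084/0.0833333 → 8 → i, 0.0693/0.0416667 → 1 → b; chars ib.

FR33ib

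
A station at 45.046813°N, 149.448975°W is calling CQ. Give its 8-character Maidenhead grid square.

Add 180° to longitude and 90° to latitude: 30.55103, 135.04681.
Field: 30.55103/20 → 1 → B, 135.04681/10 → 13 → N; chars BN.
Square: 10.55103/2 → 5, 5.04681/1 → 5; chars 55.
Subsquare: 0.55103/0.0833333 → 6 → g, 0.04681/0.0416667 → 1 → b; chars gb.
Extended square: 0.05103/0.00833333 → 6, 0.00515/0.00416667 → 1; chars 61.

BN55gb61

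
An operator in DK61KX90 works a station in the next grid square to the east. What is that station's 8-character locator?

DK61lx00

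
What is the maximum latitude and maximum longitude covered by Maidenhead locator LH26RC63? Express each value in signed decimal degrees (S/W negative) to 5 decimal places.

Field L=11, H=7: +11·20° lon, +7·10° lat → SW at lon 40°, lat -20°.
Square 2, 6: +2·2° lon, +6·1° lat → SW at lon 44°, lat -14°.
Subsquare r=17, c=2: +17·0.0833333° lon, +2·0.0416667° lat → SW at lon 45.4167°, lat -13.9167°.
Extended square 6, 3: +6·0.00833333° lon, +3·0.00416667° lat → SW at lon 45.4667°, lat -13.9042°.
Cell spans 0.00833333° lon × 0.00416667° lat. NE corner is SW corner plus one full cell.
latitude -13.90000, longitude 45.47500.

-13.90000, 45.47500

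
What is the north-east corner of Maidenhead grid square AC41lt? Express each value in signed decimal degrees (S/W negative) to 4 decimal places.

-68.1667, -171.0000

Field A=0, C=2: +0·20° lon, +2·10° lat → SW at lon -180°, lat -70°.
Square 4, 1: +4·2° lon, +1·1° lat → SW at lon -172°, lat -69°.
Subsquare l=11, t=19: +11·0.0833333° lon, +19·0.0416667° lat → SW at lon -171.083°, lat -68.2083°.
Cell spans 0.0833333° lon × 0.0416667° lat. NE corner is SW corner plus one full cell.
latitude -68.1667, longitude -171.0000.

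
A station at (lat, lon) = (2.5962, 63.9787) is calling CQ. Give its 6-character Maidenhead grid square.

Shift to the Maidenhead origin (180°W, 90°S): lon 243.9787, lat 92.5962.
Field (20°×10°, letters A–R): lon ⌊243.9787/20⌋ = 12 → M; lat ⌊92.5962/10⌋ = 9 → J.
Square (2°×1°, digits 0–9): lon ⌊3.9787/2⌋ = 1; lat ⌊2.5962/1⌋ = 2.
Subsquare (5′×2.5′, letters a–x): lon ⌊1.9787/0.0833333⌋ = 23 → x; lat ⌊0.5962/0.0416667⌋ = 14 → o.

MJ12xo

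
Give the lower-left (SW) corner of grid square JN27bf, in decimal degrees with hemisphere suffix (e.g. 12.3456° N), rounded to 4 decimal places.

47.2083° N, 4.0833° E

Field J=9, N=13: +9·20° lon, +13·10° lat → SW at lon 0°, lat 40°.
Square 2, 7: +2·2° lon, +7·1° lat → SW at lon 4°, lat 47°.
Subsquare b=1, f=5: +1·0.0833333° lon, +5·0.0416667° lat → SW at lon 4.08333°, lat 47.2083°.
latitude 47.2083° N, longitude 4.0833° E.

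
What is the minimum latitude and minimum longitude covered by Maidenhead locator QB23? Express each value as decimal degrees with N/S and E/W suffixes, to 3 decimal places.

Field Q=16, B=1: +16·20° lon, +1·10° lat → SW at lon 140°, lat -80°.
Square 2, 3: +2·2° lon, +3·1° lat → SW at lon 144°, lat -77°.
latitude 77.000° S, longitude 144.000° E.

77.000° S, 144.000° E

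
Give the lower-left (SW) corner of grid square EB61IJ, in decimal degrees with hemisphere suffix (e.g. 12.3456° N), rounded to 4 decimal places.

78.6250° S, 87.3333° W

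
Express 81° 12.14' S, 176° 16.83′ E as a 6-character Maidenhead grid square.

RA88dt

Offset from 180°W / 90°S: lon 356.2805°, lat 8.7977°.
Field: lon ⌊356.2805/20⌋ = 17 → R; lat ⌊8.7977/10⌋ = 0 → A.
Square: lon ⌊16.2805/2⌋ = 8; lat ⌊8.7977/1⌋ = 8.
Subsquare: lon ⌊0.2805/0.0833333⌋ = 3 → d; lat ⌊0.7977/0.0416667⌋ = 19 → t.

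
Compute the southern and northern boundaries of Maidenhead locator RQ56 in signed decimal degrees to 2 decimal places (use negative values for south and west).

76.00, 77.00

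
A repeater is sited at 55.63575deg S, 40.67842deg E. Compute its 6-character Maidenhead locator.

LD04ii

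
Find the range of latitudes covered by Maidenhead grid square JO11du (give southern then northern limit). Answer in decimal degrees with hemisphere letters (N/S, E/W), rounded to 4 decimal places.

51.8333° N, 51.8750° N

Field J=9, O=14: +9·20° lon, +14·10° lat → SW at lon 0°, lat 50°.
Square 1, 1: +1·2° lon, +1·1° lat → SW at lon 2°, lat 51°.
Subsquare d=3, u=20: +3·0.0833333° lon, +20·0.0416667° lat → SW at lon 2.25°, lat 51.8333°.
Cell spans 0.0833333° lon × 0.0416667° lat.
south 51.8333° N, north 51.8750° N.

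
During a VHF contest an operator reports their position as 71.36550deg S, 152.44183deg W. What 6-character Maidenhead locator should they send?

BB38sp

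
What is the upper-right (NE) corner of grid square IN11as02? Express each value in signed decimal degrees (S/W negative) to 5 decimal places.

Field I=8, N=13: +8·20° lon, +13·10° lat → SW at lon -20°, lat 40°.
Square 1, 1: +1·2° lon, +1·1° lat → SW at lon -18°, lat 41°.
Subsquare a=0, s=18: +0·0.0833333° lon, +18·0.0416667° lat → SW at lon -18°, lat 41.75°.
Extended square 0, 2: +0·0.00833333° lon, +2·0.00416667° lat → SW at lon -18°, lat 41.7583°.
Cell spans 0.00833333° lon × 0.00416667° lat. NE corner is SW corner plus one full cell.
latitude 41.76250, longitude -17.99167.

41.76250, -17.99167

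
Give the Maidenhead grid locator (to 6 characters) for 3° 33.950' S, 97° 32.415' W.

EI16fk

Offset from 180°W / 90°S: lon 82.4597°, lat 86.4342°.
Field: 82.4597/20 → 4 → E, 86.4342/10 → 8 → I; chars EI.
Square: 2.4597/2 → 1, 6.4342/1 → 6; chars 16.
Subsquare: 0.4597/0.0833333 → 5 → f, 0.4342/0.0416667 → 10 → k; chars fk.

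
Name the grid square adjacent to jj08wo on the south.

JJ08wn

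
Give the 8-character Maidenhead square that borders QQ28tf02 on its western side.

Longitude extended square 0; −1 → -1, wraps to 9, carry into subsquare.
Longitude subsquare t = 19; −1 → 18 = s.
The latitude characters are unchanged.

QQ28sf92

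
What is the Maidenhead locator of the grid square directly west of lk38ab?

LK28xb

Longitude subsquare a = 0; −1 → -1, wraps to 23 = x, carry into square.
Longitude square 3; −1 → 2.
The latitude characters are unchanged.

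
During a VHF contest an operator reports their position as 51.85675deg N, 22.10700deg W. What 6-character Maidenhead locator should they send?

Shift to the Maidenhead origin (180°W, 90°S): lon 157.8930, lat 141.8568.
Field (20°×10°, letters A–R): lon ⌊157.8930/20⌋ = 7 → H; lat ⌊141.8568/10⌋ = 14 → O.
Square (2°×1°, digits 0–9): lon ⌊17.8930/2⌋ = 8; lat ⌊1.8568/1⌋ = 1.
Subsquare (5′×2.5′, letters a–x): lon ⌊1.8930/0.0833333⌋ = 22 → w; lat ⌊0.8568/0.0416667⌋ = 20 → u.

HO81wu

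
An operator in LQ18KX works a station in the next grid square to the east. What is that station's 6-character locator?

LQ18lx

Longitude subsquare k = 10; +1 → 11 = l.
The latitude characters are unchanged.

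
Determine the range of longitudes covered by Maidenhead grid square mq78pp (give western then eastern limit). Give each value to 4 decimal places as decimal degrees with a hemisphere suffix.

75.2500° E, 75.3333° E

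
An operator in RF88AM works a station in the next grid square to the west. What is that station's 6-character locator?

Longitude subsquare a = 0; −1 → -1, wraps to 23 = x, carry into square.
Longitude square 8; −1 → 7.
The latitude characters are unchanged.

RF78xm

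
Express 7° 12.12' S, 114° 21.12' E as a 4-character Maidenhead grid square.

Add 180° to longitude and 90° to latitude: 294.35, 82.80.
Field: 294.35/20 → 14 → O, 82.80/10 → 8 → I; chars OI.
Square: 14.35/2 → 7, 2.80/1 → 2; chars 72.

OI72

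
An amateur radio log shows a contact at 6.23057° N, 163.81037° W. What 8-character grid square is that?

Shift to the Maidenhead origin (180°W, 90°S): lon 16.18963, lat 96.23057.
Field (20°×10°, letters A–R): lon ⌊16.18963/20⌋ = 0 → A; lat ⌊96.23057/10⌋ = 9 → J.
Square (2°×1°, digits 0–9): lon ⌊16.18963/2⌋ = 8; lat ⌊6.23057/1⌋ = 6.
Subsquare (5′×2.5′, letters a–x): lon ⌊0.18963/0.0833333⌋ = 2 → c; lat ⌊0.23057/0.0416667⌋ = 5 → f.
Extended square (30″×15″, digits 0–9): lon ⌊0.02296/0.00833333⌋ = 2; lat ⌊0.02224/0.00416667⌋ = 5.

AJ86cf25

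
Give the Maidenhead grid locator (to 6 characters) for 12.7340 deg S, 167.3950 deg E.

RH37qg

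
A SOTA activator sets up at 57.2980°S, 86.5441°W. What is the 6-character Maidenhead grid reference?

Shift to the Maidenhead origin (180°W, 90°S): lon 93.4559, lat 32.7020.
Field: lon ⌊93.4559/20⌋ = 4 → E; lat ⌊32.7020/10⌋ = 3 → D.
Square: lon ⌊13.4559/2⌋ = 6; lat ⌊2.7020/1⌋ = 2.
Subsquare: lon ⌊1.4559/0.0833333⌋ = 17 → r; lat ⌊0.7020/0.0416667⌋ = 16 → q.

ED62rq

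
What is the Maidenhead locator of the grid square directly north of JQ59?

JR50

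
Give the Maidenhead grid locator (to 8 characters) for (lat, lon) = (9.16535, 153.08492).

QJ69nd09

Add 180° to longitude and 90° to latitude: 333.08492, 99.16535.
Field: lon ⌊333.08492/20⌋ = 16 → Q; lat ⌊99.16535/10⌋ = 9 → J.
Square: lon ⌊13.08492/2⌋ = 6; lat ⌊9.16535/1⌋ = 9.
Subsquare: lon ⌊1.08492/0.0833333⌋ = 13 → n; lat ⌊0.16535/0.0416667⌋ = 3 → d.
Extended square: lon ⌊0.00159/0.00833333⌋ = 0; lat ⌊0.04035/0.00416667⌋ = 9.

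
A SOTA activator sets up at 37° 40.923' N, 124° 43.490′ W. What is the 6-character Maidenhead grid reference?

CM77pq

Add 180° to longitude and 90° to latitude: 55.2752, 127.6821.
Field: 55.2752/20 → 2 → C, 127.6821/10 → 12 → M; chars CM.
Square: 15.2752/2 → 7, 7.6821/1 → 7; chars 77.
Subsquare: 1.2752/0.0833333 → 15 → p, 0.6821/0.0416667 → 16 → q; chars pq.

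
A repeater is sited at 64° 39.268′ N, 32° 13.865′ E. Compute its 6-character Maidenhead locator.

KP64cp

Offset from 180°W / 90°S: lon 212.2311°, lat 154.6545°.
Field: 212.2311/20 → 10 → K, 154.6545/10 → 15 → P; chars KP.
Square: 12.2311/2 → 6, 4.6545/1 → 4; chars 64.
Subsquare: 0.2311/0.0833333 → 2 → c, 0.6545/0.0416667 → 15 → p; chars cp.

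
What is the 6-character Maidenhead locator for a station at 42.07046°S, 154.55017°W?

BE27rw

Add 180° to longitude and 90° to latitude: 25.4498, 47.9295.
Field (20°×10°, letters A–R): 25.4498/20 → 1 → B, 47.9295/10 → 4 → E; chars BE.
Square (2°×1°, digits 0–9): 5.4498/2 → 2, 7.9295/1 → 7; chars 27.
Subsquare (5′×2.5′, letters a–x): 1.4498/0.0833333 → 17 → r, 0.9295/0.0416667 → 22 → w; chars rw.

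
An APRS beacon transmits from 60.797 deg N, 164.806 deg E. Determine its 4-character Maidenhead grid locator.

RP20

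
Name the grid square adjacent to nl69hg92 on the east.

NL69ig02

Longitude extended square 9; +1 → 10, wraps to 0, carry into subsquare.
Longitude subsquare h = 7; +1 → 8 = i.
The latitude characters are unchanged.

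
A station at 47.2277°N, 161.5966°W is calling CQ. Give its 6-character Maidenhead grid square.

AN97ef

Offset from 180°W / 90°S: lon 18.4034°, lat 137.2277°.
Field: 18.4034/20 → 0 → A, 137.2277/10 → 13 → N; chars AN.
Square: 18.4034/2 → 9, 7.2277/1 → 7; chars 97.
Subsquare: 0.4034/0.0833333 → 4 → e, 0.2277/0.0416667 → 5 → f; chars ef.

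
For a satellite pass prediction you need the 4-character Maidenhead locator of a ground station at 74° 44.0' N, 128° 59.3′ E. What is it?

Offset from 180°W / 90°S: lon 308.99°, lat 164.73°.
Field: lon ⌊308.99/20⌋ = 15 → P; lat ⌊164.73/10⌋ = 16 → Q.
Square: lon ⌊8.99/2⌋ = 4; lat ⌊4.73/1⌋ = 4.

PQ44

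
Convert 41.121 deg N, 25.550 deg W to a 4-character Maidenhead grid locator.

HN71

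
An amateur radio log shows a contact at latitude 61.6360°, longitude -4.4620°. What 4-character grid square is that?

IP71

Shift to the Maidenhead origin (180°W, 90°S): lon 175.54, lat 151.64.
Field: 175.54/20 → 8 → I, 151.64/10 → 15 → P; chars IP.
Square: 15.54/2 → 7, 1.64/1 → 1; chars 71.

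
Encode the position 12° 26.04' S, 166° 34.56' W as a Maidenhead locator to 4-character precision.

AH67

Offset from 180°W / 90°S: lon 13.42°, lat 77.57°.
Field: lon ⌊13.42/20⌋ = 0 → A; lat ⌊77.57/10⌋ = 7 → H.
Square: lon ⌊13.42/2⌋ = 6; lat ⌊7.57/1⌋ = 7.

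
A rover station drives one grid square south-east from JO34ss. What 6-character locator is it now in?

JO34tr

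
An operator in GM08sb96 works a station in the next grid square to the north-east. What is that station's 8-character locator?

GM08tb07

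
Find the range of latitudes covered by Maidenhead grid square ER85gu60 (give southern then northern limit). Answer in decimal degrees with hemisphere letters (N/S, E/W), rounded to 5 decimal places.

85.83333° N, 85.83750° N

Field E=4, R=17: +4·20° lon, +17·10° lat → SW at lon -100°, lat 80°.
Square 8, 5: +8·2° lon, +5·1° lat → SW at lon -84°, lat 85°.
Subsquare g=6, u=20: +6·0.0833333° lon, +20·0.0416667° lat → SW at lon -83.5°, lat 85.8333°.
Extended square 6, 0: +6·0.00833333° lon, +0·0.00416667° lat → SW at lon -83.45°, lat 85.8333°.
Cell spans 0.00833333° lon × 0.00416667° lat.
south 85.83333° N, north 85.83750° N.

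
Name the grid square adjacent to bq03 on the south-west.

AQ92

Longitude square 0; −1 → -1, wraps to 9, carry into field.
Longitude field B = 1; −1 → 0 = A.
Latitude square 3; −1 → 2.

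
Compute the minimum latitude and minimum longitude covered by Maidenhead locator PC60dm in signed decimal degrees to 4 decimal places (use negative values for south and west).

Field P=15, C=2: +15·20° lon, +2·10° lat → SW at lon 120°, lat -70°.
Square 6, 0: +6·2° lon, +0·1° lat → SW at lon 132°, lat -70°.
Subsquare d=3, m=12: +3·0.0833333° lon, +12·0.0416667° lat → SW at lon 132.25°, lat -69.5°.
latitude -69.5000, longitude 132.2500.

-69.5000, 132.2500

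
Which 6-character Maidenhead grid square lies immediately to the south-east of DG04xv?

DG14au

Longitude subsquare x = 23; +1 → 24, wraps to 0 = a, carry into square.
Longitude square 0; +1 → 1.
Latitude subsquare v = 21; −1 → 20 = u.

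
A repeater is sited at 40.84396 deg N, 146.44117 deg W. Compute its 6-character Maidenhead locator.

BN60su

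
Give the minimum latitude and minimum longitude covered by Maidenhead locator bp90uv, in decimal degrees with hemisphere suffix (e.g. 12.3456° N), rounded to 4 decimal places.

Field B=1, P=15: +1·20° lon, +15·10° lat → SW at lon -160°, lat 60°.
Square 9, 0: +9·2° lon, +0·1° lat → SW at lon -142°, lat 60°.
Subsquare u=20, v=21: +20·0.0833333° lon, +21·0.0416667° lat → SW at lon -140.333°, lat 60.875°.
latitude 60.8750° N, longitude 140.3333° W.

60.8750° N, 140.3333° W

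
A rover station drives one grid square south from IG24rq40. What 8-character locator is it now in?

Latitude extended square 0; −1 → -1, wraps to 9, carry into subsquare.
Latitude subsquare q = 16; −1 → 15 = p.
The longitude characters are unchanged.

IG24rp49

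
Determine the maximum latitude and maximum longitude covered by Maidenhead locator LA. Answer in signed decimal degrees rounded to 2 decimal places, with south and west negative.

Field L=11, A=0: +11·20° lon, +0·10° lat → SW at lon 40°, lat -90°.
Cell spans 20° lon × 10° lat. NE corner is SW corner plus one full cell.
latitude -80.00, longitude 60.00.

-80.00, 60.00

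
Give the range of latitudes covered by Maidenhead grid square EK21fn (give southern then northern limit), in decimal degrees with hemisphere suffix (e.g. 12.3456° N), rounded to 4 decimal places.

11.5417° N, 11.5833° N

Field E=4, K=10: +4·20° lon, +10·10° lat → SW at lon -100°, lat 10°.
Square 2, 1: +2·2° lon, +1·1° lat → SW at lon -96°, lat 11°.
Subsquare f=5, n=13: +5·0.0833333° lon, +13·0.0416667° lat → SW at lon -95.5833°, lat 11.5417°.
Cell spans 0.0833333° lon × 0.0416667° lat.
south 11.5417° N, north 11.5833° N.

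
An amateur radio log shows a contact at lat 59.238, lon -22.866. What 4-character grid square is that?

HO89

Offset from 180°W / 90°S: lon 157.13°, lat 149.24°.
Field: lon ⌊157.13/20⌋ = 7 → H; lat ⌊149.24/10⌋ = 14 → O.
Square: lon ⌊17.13/2⌋ = 8; lat ⌊9.24/1⌋ = 9.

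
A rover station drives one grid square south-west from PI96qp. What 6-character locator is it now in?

Longitude subsquare q = 16; −1 → 15 = p.
Latitude subsquare p = 15; −1 → 14 = o.

PI96po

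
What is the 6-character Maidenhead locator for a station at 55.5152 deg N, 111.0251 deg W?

DO45lm

Offset from 180°W / 90°S: lon 68.9749°, lat 145.5152°.
Field (20°×10°, letters A–R): 68.9749/20 → 3 → D, 145.5152/10 → 14 → O; chars DO.
Square (2°×1°, digits 0–9): 8.9749/2 → 4, 5.5152/1 → 5; chars 45.
Subsquare (5′×2.5′, letters a–x): 0.9749/0.0833333 → 11 → l, 0.5152/0.0416667 → 12 → m; chars lm.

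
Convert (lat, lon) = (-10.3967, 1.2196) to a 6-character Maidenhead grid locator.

Add 180° to longitude and 90° to latitude: 181.2196, 79.6033.
Field: lon ⌊181.2196/20⌋ = 9 → J; lat ⌊79.6033/10⌋ = 7 → H.
Square: lon ⌊1.2196/2⌋ = 0; lat ⌊9.6033/1⌋ = 9.
Subsquare: lon ⌊1.2196/0.0833333⌋ = 14 → o; lat ⌊0.6033/0.0416667⌋ = 14 → o.

JH09oo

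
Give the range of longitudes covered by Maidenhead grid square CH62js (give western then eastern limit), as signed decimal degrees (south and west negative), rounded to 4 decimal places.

-127.2500, -127.1667

Field C=2, H=7: +2·20° lon, +7·10° lat → SW at lon -140°, lat -20°.
Square 6, 2: +6·2° lon, +2·1° lat → SW at lon -128°, lat -18°.
Subsquare j=9, s=18: +9·0.0833333° lon, +18·0.0416667° lat → SW at lon -127.25°, lat -17.25°.
Cell spans 0.0833333° lon × 0.0416667° lat.
west -127.2500, east -127.1667.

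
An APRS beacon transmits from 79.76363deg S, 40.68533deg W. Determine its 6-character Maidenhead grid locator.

GB90pf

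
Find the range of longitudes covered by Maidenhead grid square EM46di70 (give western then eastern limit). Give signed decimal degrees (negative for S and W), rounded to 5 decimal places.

Field E=4, M=12: +4·20° lon, +12·10° lat → SW at lon -100°, lat 30°.
Square 4, 6: +4·2° lon, +6·1° lat → SW at lon -92°, lat 36°.
Subsquare d=3, i=8: +3·0.0833333° lon, +8·0.0416667° lat → SW at lon -91.75°, lat 36.3333°.
Extended square 7, 0: +7·0.00833333° lon, +0·0.00416667° lat → SW at lon -91.6917°, lat 36.3333°.
Cell spans 0.00833333° lon × 0.00416667° lat.
west -91.69167, east -91.68333.

-91.69167, -91.68333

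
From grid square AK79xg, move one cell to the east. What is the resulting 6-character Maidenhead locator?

Longitude subsquare x = 23; +1 → 24, wraps to 0 = a, carry into square.
Longitude square 7; +1 → 8.
The latitude characters are unchanged.

AK89ag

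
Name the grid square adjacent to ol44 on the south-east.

Longitude square 4; +1 → 5.
Latitude square 4; −1 → 3.

OL53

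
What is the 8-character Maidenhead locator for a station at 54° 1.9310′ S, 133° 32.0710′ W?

Add 180° to longitude and 90° to latitude: 46.46548, 35.96782.
Field: 46.46548/20 → 2 → C, 35.96782/10 → 3 → D; chars CD.
Square: 6.46548/2 → 3, 5.96782/1 → 5; chars 35.
Subsquare: 0.46548/0.0833333 → 5 → f, 0.96782/0.0416667 → 23 → x; chars fx.
Extended square: 0.04882/0.00833333 → 5, 0.00948/0.00416667 → 2; chars 52.

CD35fx52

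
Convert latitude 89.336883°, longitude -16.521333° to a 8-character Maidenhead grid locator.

IR19ri70

Offset from 180°W / 90°S: lon 163.47867°, lat 179.33688°.
Field: 163.47867/20 → 8 → I, 179.33688/10 → 17 → R; chars IR.
Square: 3.47867/2 → 1, 9.33688/1 → 9; chars 19.
Subsquare: 1.47867/0.0833333 → 17 → r, 0.33688/0.0416667 → 8 → i; chars ri.
Extended square: 0.06200/0.00833333 → 7, 0.00355/0.00416667 → 0; chars 70.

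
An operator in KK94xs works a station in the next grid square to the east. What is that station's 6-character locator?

LK04as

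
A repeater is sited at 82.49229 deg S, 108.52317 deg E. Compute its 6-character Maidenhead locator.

OA47gm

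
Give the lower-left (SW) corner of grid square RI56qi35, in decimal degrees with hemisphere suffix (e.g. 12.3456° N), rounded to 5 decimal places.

3.64583° S, 171.35833° E

Field R=17, I=8: +17·20° lon, +8·10° lat → SW at lon 160°, lat -10°.
Square 5, 6: +5·2° lon, +6·1° lat → SW at lon 170°, lat -4°.
Subsquare q=16, i=8: +16·0.0833333° lon, +8·0.0416667° lat → SW at lon 171.333°, lat -3.66667°.
Extended square 3, 5: +3·0.00833333° lon, +5·0.00416667° lat → SW at lon 171.358°, lat -3.64583°.
latitude 3.64583° S, longitude 171.35833° E.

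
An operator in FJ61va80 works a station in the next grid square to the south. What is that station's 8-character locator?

FJ60vx89

Latitude extended square 0; −1 → -1, wraps to 9, carry into subsquare.
Latitude subsquare a = 0; −1 → -1, wraps to 23 = x, carry into square.
Latitude square 1; −1 → 0.
The longitude characters are unchanged.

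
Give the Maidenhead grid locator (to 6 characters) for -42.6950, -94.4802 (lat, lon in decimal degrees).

EE27sh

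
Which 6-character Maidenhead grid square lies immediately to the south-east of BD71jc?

BD71kb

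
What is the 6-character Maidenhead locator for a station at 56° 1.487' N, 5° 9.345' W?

IO76ka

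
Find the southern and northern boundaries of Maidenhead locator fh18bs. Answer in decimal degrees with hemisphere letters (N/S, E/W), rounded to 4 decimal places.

11.2500° S, 11.2083° S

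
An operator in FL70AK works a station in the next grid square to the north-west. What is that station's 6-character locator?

FL60xl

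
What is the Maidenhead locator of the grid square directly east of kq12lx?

Longitude subsquare l = 11; +1 → 12 = m.
The latitude characters are unchanged.

KQ12mx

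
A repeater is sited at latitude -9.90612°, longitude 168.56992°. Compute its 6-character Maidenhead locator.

Shift to the Maidenhead origin (180°W, 90°S): lon 348.5699, lat 80.0939.
Field: 348.5699/20 → 17 → R, 80.0939/10 → 8 → I; chars RI.
Square: 8.5699/2 → 4, 0.0939/1 → 0; chars 40.
Subsquare: 0.5699/0.0833333 → 6 → g, 0.0939/0.0416667 → 2 → c; chars gc.

RI40gc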